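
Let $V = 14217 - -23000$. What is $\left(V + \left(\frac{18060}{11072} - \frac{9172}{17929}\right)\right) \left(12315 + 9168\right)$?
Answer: $\frac{39679985815229529}{49627472} \approx 7.9956 \cdot 10^{8}$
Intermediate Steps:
$V = 37217$ ($V = 14217 + 23000 = 37217$)
$\left(V + \left(\frac{18060}{11072} - \frac{9172}{17929}\right)\right) \left(12315 + 9168\right) = \left(37217 + \left(\frac{18060}{11072} - \frac{9172}{17929}\right)\right) \left(12315 + 9168\right) = \left(37217 + \left(18060 \cdot \frac{1}{11072} - \frac{9172}{17929}\right)\right) 21483 = \left(37217 + \left(\frac{4515}{2768} - \frac{9172}{17929}\right)\right) 21483 = \left(37217 + \frac{55561339}{49627472}\right) 21483 = \frac{1847041186763}{49627472} \cdot 21483 = \frac{39679985815229529}{49627472}$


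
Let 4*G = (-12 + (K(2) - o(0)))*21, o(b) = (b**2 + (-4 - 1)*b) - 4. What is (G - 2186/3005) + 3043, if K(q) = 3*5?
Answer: 37009851/12020 ≈ 3079.0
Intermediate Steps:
o(b) = -4 + b**2 - 5*b (o(b) = (b**2 - 5*b) - 4 = -4 + b**2 - 5*b)
K(q) = 15
G = 147/4 (G = ((-12 + (15 - (-4 + 0**2 - 5*0)))*21)/4 = ((-12 + (15 - (-4 + 0 + 0)))*21)/4 = ((-12 + (15 - 1*(-4)))*21)/4 = ((-12 + (15 + 4))*21)/4 = ((-12 + 19)*21)/4 = (7*21)/4 = (1/4)*147 = 147/4 ≈ 36.750)
(G - 2186/3005) + 3043 = (147/4 - 2186/3005) + 3043 = 432991/12020 + 3043 = 37009851/12020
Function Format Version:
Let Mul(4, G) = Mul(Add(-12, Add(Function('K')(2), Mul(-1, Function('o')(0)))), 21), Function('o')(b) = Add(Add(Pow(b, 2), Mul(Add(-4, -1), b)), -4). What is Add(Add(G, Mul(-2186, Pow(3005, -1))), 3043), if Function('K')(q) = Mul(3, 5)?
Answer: Rational(37009851, 12020) ≈ 3079.0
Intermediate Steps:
Function('o')(b) = Add(-4, Pow(b, 2), Mul(-5, b)) (Function('o')(b) = Add(Add(Pow(b, 2), Mul(-5, b)), -4) = Add(-4, Pow(b, 2), Mul(-5, b)))
Function('K')(q) = 15
G = Rational(147, 4) (G = Mul(Rational(1, 4), Mul(Add(-12, Add(15, Mul(-1, Add(-4, Pow(0, 2), Mul(-5, 0))))), 21)) = Mul(Rational(1, 4), Mul(Add(-12, Add(15, Mul(-1, Add(-4, 0, 0)))), 21)) = Mul(Rational(1, 4), Mul(Add(-12, Add(15, Mul(-1, -4))), 21)) = Mul(Rational(1, 4), Mul(Add(-12, Add(15, 4)), 21)) = Mul(Rational(1, 4), Mul(Add(-12, 19), 21)) = Mul(Rational(1, 4), Mul(7, 21)) = Mul(Rational(1, 4), 147) = Rational(147, 4) ≈ 36.750)
Add(Add(G, Mul(-2186, Pow(3005, -1))), 3043) = Add(Add(Rational(147, 4), Mul(-2186, Pow(3005, -1))), 3043) = Add(Add(Rational(147, 4), Mul(-2186, Rational(1, 3005))), 3043) = Add(Add(Rational(147, 4), Rational(-2186, 3005)), 3043) = Add(Rational(432991, 12020), 3043) = Rational(37009851, 12020)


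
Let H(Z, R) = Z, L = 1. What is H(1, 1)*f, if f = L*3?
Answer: 3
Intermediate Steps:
f = 3 (f = 1*3 = 3)
H(1, 1)*f = 1*3 = 3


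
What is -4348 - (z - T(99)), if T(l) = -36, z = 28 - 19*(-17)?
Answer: -4735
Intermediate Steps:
z = 351 (z = 28 + 323 = 351)
-4348 - (z - T(99)) = -4348 - (351 - 1*(-36)) = -4348 - (351 + 36) = -4348 - 1*387 = -4348 - 387 = -4735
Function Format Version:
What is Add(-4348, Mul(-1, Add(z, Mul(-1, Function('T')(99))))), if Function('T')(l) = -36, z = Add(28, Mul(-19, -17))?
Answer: -4735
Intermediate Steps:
z = 351 (z = Add(28, 323) = 351)
Add(-4348, Mul(-1, Add(z, Mul(-1, Function('T')(99))))) = Add(-4348, Mul(-1, Add(351, Mul(-1, -36)))) = Add(-4348, Mul(-1, Add(351, 36))) = Add(-4348, Mul(-1, 387)) = Add(-4348, -387) = -4735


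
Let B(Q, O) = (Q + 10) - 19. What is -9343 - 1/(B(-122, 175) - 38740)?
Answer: -363171752/38871 ≈ -9343.0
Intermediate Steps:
B(Q, O) = -9 + Q (B(Q, O) = (10 + Q) - 19 = -9 + Q)
-9343 - 1/(B(-122, 175) - 38740) = -9343 - 1/((-9 - 122) - 38740) = -9343 - 1/(-131 - 38740) = -9343 - 1/(-38871) = -9343 - 1*(-1/38871) = -9343 + 1/38871 = -363171752/38871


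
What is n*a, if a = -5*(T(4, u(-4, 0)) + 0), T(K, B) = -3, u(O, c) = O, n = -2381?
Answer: -35715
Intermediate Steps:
a = 15 (a = -5*(-3 + 0) = -5*(-3) = 15)
n*a = -2381*15 = -35715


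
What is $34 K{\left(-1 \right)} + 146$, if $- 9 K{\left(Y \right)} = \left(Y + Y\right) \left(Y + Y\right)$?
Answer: $\frac{1178}{9} \approx 130.89$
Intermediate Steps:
$K{\left(Y \right)} = - \frac{4 Y^{2}}{9}$ ($K{\left(Y \right)} = - \frac{\left(Y + Y\right) \left(Y + Y\right)}{9} = - \frac{2 Y 2 Y}{9} = - \frac{4 Y^{2}}{9}$)
$34 K{\left(-1 \right)} + 146 = 34 \left(- \frac{4 \left(-1\right)^{2}}{9}\right) + 146 = 34 \left(\left(- \frac{4}{9}\right) 1\right) + 146 = 34 \left(- \frac{4}{9}\right) + 146 = - \frac{136}{9} + 146 = \frac{1178}{9}$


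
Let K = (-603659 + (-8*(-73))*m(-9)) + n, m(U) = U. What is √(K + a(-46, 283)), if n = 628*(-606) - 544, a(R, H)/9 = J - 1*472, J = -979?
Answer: 3*I*√111454 ≈ 1001.5*I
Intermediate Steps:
a(R, H) = -13059 (a(R, H) = 9*(-979 - 1*472) = 9*(-979 - 472) = 9*(-1451) = -13059)
n = -381112 (n = -380568 - 544 = -381112)
K = -990027 (K = (-603659 - 8*(-73)*(-9)) - 381112 = (-603659 + 584*(-9)) - 381112 = (-603659 - 5256) - 381112 = -608915 - 381112 = -990027)
√(K + a(-46, 283)) = √(-990027 - 13059) = √(-1003086) = 3*I*√111454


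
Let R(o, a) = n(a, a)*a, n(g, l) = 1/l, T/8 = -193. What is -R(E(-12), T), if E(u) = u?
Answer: -1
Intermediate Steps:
T = -1544 (T = 8*(-193) = -1544)
R(o, a) = 1 (R(o, a) = a/a = 1)
-R(E(-12), T) = -1*1 = -1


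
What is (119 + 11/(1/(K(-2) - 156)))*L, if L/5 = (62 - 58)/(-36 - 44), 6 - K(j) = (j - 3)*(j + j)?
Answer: 1751/4 ≈ 437.75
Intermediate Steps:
K(j) = 6 - 2*j*(-3 + j) (K(j) = 6 - (j - 3)*(j + j) = 6 - (-3 + j)*2*j = 6 - 2*j*(-3 + j))
L = -1/4 (L = 5*((62 - 58)/(-36 - 44)) = 5*(4/(-80)) = 5*(4*(-1/80)) = 5*(-1/20) = -1/4 ≈ -0.25000)
(119 + 11/(1/(K(-2) - 156)))*L = (119 + 11/(1/((6 - 2*(-2)**2 + 6*(-2)) - 156)))*(-1/4) = (119 + 11/(1/((6 - 2*4 - 12) - 156)))*(-1/4) = (119 + 11/(1/((6 - 8 - 12) - 156)))*(-1/4) = (119 + 11/(1/(-14 - 156)))*(-1/4) = (119 + 11/(1/(-170)))*(-1/4) = (119 + 11/(-1/170))*(-1/4) = (119 + 11*(-170))*(-1/4) = (119 - 1870)*(-1/4) = -1751*(-1/4) = 1751/4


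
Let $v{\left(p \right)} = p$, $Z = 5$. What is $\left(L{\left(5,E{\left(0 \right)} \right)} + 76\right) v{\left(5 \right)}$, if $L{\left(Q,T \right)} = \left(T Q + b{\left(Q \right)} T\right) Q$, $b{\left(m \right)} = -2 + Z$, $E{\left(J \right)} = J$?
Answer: $380$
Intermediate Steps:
$b{\left(m \right)} = 3$ ($b{\left(m \right)} = -2 + 5 = 3$)
$L{\left(Q,T \right)} = Q \left(3 T + Q T\right)$ ($L{\left(Q,T \right)} = \left(T Q + 3 T\right) Q = \left(Q T + 3 T\right) Q = \left(3 T + Q T\right) Q = Q \left(3 T + Q T\right)$)
$\left(L{\left(5,E{\left(0 \right)} \right)} + 76\right) v{\left(5 \right)} = \left(5 \cdot 0 \left(3 + 5\right) + 76\right) 5 = \left(5 \cdot 0 \cdot 8 + 76\right) 5 = \left(0 + 76\right) 5 = 76 \cdot 5 = 380$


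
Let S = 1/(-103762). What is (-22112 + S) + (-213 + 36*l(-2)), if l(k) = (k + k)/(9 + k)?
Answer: -16230348285/726334 ≈ -22346.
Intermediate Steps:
l(k) = 2*k/(9 + k) (l(k) = (2*k)/(9 + k) = 2*k/(9 + k))
S = -1/103762 ≈ -9.6374e-6
(-22112 + S) + (-213 + 36*l(-2)) = (-22112 - 1/103762) + (-213 + 36*(2*(-2)/(9 - 2))) = -2294385345/103762 + (-213 + 36*(2*(-2)/7)) = -2294385345/103762 + (-213 + 36*(2*(-2)*(1/7))) = -2294385345/103762 + (-213 + 36*(-4/7)) = -2294385345/103762 + (-213 - 144/7) = -2294385345/103762 - 1635/7 = -16230348285/726334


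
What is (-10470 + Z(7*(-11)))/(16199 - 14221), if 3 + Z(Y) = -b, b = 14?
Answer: -10487/1978 ≈ -5.3018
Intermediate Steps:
Z(Y) = -17 (Z(Y) = -3 - 1*14 = -3 - 14 = -17)
(-10470 + Z(7*(-11)))/(16199 - 14221) = (-10470 - 17)/(16199 - 14221) = -10487/1978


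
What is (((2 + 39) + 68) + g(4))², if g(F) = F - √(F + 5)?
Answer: 12100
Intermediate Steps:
g(F) = F - √(5 + F)
(((2 + 39) + 68) + g(4))² = (((2 + 39) + 68) + (4 - √(5 + 4)))² = ((41 + 68) + (4 - √9))² = (109 + (4 - 1*3))² = (109 + (4 - 3))² = (109 + 1)² = 110² = 12100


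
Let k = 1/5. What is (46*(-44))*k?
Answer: -2024/5 ≈ -404.80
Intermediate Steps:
k = ⅕ ≈ 0.20000
(46*(-44))*k = (46*(-44))*(⅕) = -2024*⅕ = -2024/5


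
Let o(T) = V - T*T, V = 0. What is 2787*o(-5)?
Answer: -69675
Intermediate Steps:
o(T) = -T² (o(T) = 0 - T*T = 0 - T² = -T²)
2787*o(-5) = 2787*(-1*(-5)²) = 2787*(-1*25) = 2787*(-25) = -69675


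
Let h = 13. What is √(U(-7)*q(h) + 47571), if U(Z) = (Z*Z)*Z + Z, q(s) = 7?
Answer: √45121 ≈ 212.42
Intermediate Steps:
U(Z) = Z + Z³ (U(Z) = Z²*Z + Z = Z³ + Z = Z + Z³)
√(U(-7)*q(h) + 47571) = √((-7 + (-7)³)*7 + 47571) = √((-7 - 343)*7 + 47571) = √(-350*7 + 47571) = √(-2450 + 47571) = √45121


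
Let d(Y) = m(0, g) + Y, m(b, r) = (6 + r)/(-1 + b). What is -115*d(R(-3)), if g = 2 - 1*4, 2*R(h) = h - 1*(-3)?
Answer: 460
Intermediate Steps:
R(h) = 3/2 + h/2 (R(h) = (h - 1*(-3))/2 = (h + 3)/2 = (3 + h)/2 = 3/2 + h/2)
g = -2 (g = 2 - 4 = -2)
m(b, r) = (6 + r)/(-1 + b)
d(Y) = -4 + Y (d(Y) = (6 - 2)/(-1 + 0) + Y = 4/(-1) + Y = -1*4 + Y = -4 + Y)
-115*d(R(-3)) = -115*(-4 + (3/2 + (½)*(-3))) = -115*(-4 + (3/2 - 3/2)) = -115*(-4 + 0) = -115*(-4) = 460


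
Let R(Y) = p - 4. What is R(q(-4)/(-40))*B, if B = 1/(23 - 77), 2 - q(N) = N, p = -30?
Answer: 17/27 ≈ 0.62963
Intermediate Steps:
q(N) = 2 - N
R(Y) = -34 (R(Y) = -30 - 4 = -34)
B = -1/54 (B = 1/(-54) = -1/54 ≈ -0.018519)
R(q(-4)/(-40))*B = -34*(-1/54) = 17/27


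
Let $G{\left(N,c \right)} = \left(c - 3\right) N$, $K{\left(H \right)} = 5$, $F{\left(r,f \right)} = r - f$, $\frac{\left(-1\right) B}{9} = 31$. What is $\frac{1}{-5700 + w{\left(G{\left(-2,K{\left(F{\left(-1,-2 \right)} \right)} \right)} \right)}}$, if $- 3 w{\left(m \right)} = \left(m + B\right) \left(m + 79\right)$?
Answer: $\frac{1}{1375} \approx 0.00072727$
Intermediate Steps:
$B = -279$ ($B = \left(-9\right) 31 = -279$)
$G{\left(N,c \right)} = N \left(-3 + c\right)$ ($G{\left(N,c \right)} = \left(-3 + c\right) N = N \left(-3 + c\right)$)
$w{\left(m \right)} = - \frac{\left(-279 + m\right) \left(79 + m\right)}{3}$ ($w{\left(m \right)} = - \frac{\left(m - 279\right) \left(m + 79\right)}{3} = - \frac{\left(-279 + m\right) \left(79 + m\right)}{3}$)
$\frac{1}{-5700 + w{\left(G{\left(-2,K{\left(F{\left(-1,-2 \right)} \right)} \right)} \right)}} = \frac{1}{-5700 + \left(7347 - \frac{\left(- 2 \left(-3 + 5\right)\right)^{2}}{3} + \frac{200 \left(- 2 \left(-3 + 5\right)\right)}{3}\right)} = \frac{1}{-5700 + \left(7347 - \frac{\left(\left(-2\right) 2\right)^{2}}{3} + \frac{200 \left(\left(-2\right) 2\right)}{3}\right)} = \frac{1}{-5700 + \left(7347 - \frac{\left(-4\right)^{2}}{3} + \frac{200}{3} \left(-4\right)\right)} = \frac{1}{-5700 - -7075} = \frac{1}{-5700 + 7075} = \frac{1}{1375}$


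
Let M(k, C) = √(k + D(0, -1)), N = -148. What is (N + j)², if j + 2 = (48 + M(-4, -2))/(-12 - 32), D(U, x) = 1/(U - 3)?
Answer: (19944 + I*√39)²/17424 ≈ 22828.0 + 14.296*I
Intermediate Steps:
D(U, x) = 1/(-3 + U)
M(k, C) = √(-⅓ + k) (M(k, C) = √(k + 1/(-3 + 0)) = √(k + 1/(-3)) = √(k - ⅓) = √(-⅓ + k))
j = -34/11 - I*√39/132 (j = -2 + (48 + √(-3 + 9*(-4))/3)/(-12 - 32) = -2 + (48 + √(-3 - 36)/3)/(-44) = -2 + (48 + √(-39)/3)*(-1/44) = -2 + (48 + (I*√39)/3)*(-1/44) = -2 + (48 + I*√39/3)*(-1/44) = -2 + (-12/11 - I*√39/132) = -34/11 - I*√39/132 ≈ -3.0909 - 0.047311*I)
(N + j)² = (-148 + (-34/11 - I*√39/132))² = (-1662/11 - I*√39/132)²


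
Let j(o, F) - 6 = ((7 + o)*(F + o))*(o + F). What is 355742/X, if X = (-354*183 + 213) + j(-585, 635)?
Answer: -355742/1509563 ≈ -0.23566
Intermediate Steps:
j(o, F) = 6 + (F + o)²*(7 + o) (j(o, F) = 6 + ((7 + o)*(F + o))*(o + F) = 6 + ((7 + o)*(F + o))*(F + o) = 6 + (F + o)²*(7 + o))
X = -1509563 (X = (-354*183 + 213) + (6 + 7*(635 - 585)² - 585*(635 - 585)²) = (-64782 + 213) + (6 + 7*50² - 585*50²) = -64569 + (6 + 7*2500 - 585*2500) = -64569 + (6 + 17500 - 1462500) = -64569 - 1444994 = -1509563)
355742/X = 355742/(-1509563) = 355742*(-1/1509563) = -355742/1509563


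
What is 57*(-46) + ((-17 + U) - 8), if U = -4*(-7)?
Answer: -2619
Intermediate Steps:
U = 28
57*(-46) + ((-17 + U) - 8) = 57*(-46) + ((-17 + 28) - 8) = -2622 + (11 - 8) = -2622 + 3 = -2619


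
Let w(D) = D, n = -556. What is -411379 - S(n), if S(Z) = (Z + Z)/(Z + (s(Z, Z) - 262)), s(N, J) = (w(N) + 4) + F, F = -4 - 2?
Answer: -70757327/172 ≈ -4.1138e+5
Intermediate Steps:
F = -6
s(N, J) = -2 + N (s(N, J) = (N + 4) - 6 = (4 + N) - 6 = -2 + N)
S(Z) = 2*Z/(-264 + 2*Z) (S(Z) = (Z + Z)/(Z + ((-2 + Z) - 262)) = (2*Z)/(Z + (-264 + Z)) = (2*Z)/(-264 + 2*Z) = 2*Z/(-264 + 2*Z))
-411379 - S(n) = -411379 - (-556)/(-132 - 556) = -411379 - (-556)/(-688) = -411379 - (-556)*(-1)/688 = -411379 - 1*139/172 = -411379 - 139/172 = -70757327/172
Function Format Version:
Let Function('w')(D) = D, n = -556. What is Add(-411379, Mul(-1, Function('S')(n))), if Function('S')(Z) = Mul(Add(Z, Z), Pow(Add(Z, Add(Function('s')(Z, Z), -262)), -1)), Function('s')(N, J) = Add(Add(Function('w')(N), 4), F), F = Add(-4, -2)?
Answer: Rational(-70757327, 172) ≈ -4.1138e+5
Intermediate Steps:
F = -6
Function('s')(N, J) = Add(-2, N) (Function('s')(N, J) = Add(Add(N, 4), -6) = Add(Add(4, N), -6) = Add(-2, N))
Function('S')(Z) = Mul(2, Z, Pow(Add(-264, Mul(2, Z)), -1)) (Function('S')(Z) = Mul(Add(Z, Z), Pow(Add(Z, Add(Add(-2, Z), -262)), -1)) = Mul(Mul(2, Z), Pow(Add(Z, Add(-264, Z)), -1)) = Mul(Mul(2, Z), Pow(Add(-264, Mul(2, Z)), -1)) = Mul(2, Z, Pow(Add(-264, Mul(2, Z)), -1)))
Add(-411379, Mul(-1, Function('S')(n))) = Add(-411379, Mul(-1, Mul(-556, Pow(Add(-132, -556), -1)))) = Add(-411379, Mul(-1, Mul(-556, Pow(-688, -1)))) = Add(-411379, Mul(-1, Mul(-556, Rational(-1, 688)))) = Add(-411379, Mul(-1, Rational(139, 172))) = Add(-411379, Rational(-139, 172)) = Rational(-70757327, 172)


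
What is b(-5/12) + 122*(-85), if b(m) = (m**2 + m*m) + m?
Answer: -746645/72 ≈ -10370.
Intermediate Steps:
b(m) = m + 2*m**2 (b(m) = (m**2 + m**2) + m = 2*m**2 + m = m + 2*m**2)
b(-5/12) + 122*(-85) = (-5/12)*(1 + 2*(-5/12)) + 122*(-85) = (-5*1/12)*(1 + 2*(-5*1/12)) - 10370 = -5*(1 + 2*(-5/12))/12 - 10370 = -5*(1 - 5/6)/12 - 10370 = -5/12*1/6 - 10370 = -5/72 - 10370 = -746645/72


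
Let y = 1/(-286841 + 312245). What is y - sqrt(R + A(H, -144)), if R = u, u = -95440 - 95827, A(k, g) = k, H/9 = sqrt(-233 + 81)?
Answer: 1/25404 - sqrt(-191267 + 18*I*sqrt(38)) ≈ -0.12682 - 437.34*I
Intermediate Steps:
H = 18*I*sqrt(38) (H = 9*sqrt(-233 + 81) = 9*sqrt(-152) = 9*(2*I*sqrt(38)) = 18*I*sqrt(38) ≈ 110.96*I)
y = 1/25404 ≈ 3.9364e-5
u = -191267
R = -191267
y - sqrt(R + A(H, -144)) = 1/25404 - sqrt(-191267 + 18*I*sqrt(38))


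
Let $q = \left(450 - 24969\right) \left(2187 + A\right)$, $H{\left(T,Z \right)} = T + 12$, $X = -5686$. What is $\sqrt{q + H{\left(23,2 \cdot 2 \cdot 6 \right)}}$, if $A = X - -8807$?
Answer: $i \sqrt{130146817} \approx 11408.0 i$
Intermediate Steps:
$H{\left(T,Z \right)} = 12 + T$
$A = 3121$ ($A = -5686 - -8807 = -5686 + 8807 = 3121$)
$q = -130146852$ ($q = \left(450 - 24969\right) \left(2187 + 3121\right) = \left(-24519\right) 5308 = -130146852$)
$\sqrt{q + H{\left(23,2 \cdot 2 \cdot 6 \right)}} = \sqrt{-130146852 + \left(12 + 23\right)} = \sqrt{-130146852 + 35} = \sqrt{-130146817} = i \sqrt{130146817}$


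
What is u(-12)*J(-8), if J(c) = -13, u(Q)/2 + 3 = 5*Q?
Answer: 1638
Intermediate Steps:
u(Q) = -6 + 10*Q (u(Q) = -6 + 2*(5*Q) = -6 + 10*Q)
u(-12)*J(-8) = (-6 + 10*(-12))*(-13) = (-6 - 120)*(-13) = -126*(-13) = 1638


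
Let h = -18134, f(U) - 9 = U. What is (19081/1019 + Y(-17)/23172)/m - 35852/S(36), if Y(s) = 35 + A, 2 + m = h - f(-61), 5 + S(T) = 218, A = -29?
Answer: -850502817274279/5052883678392 ≈ -168.32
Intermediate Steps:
S(T) = 213 (S(T) = -5 + 218 = 213)
f(U) = 9 + U
m = -18084 (m = -2 + (-18134 - (9 - 61)) = -2 + (-18134 - 1*(-52)) = -2 + (-18134 + 52) = -2 - 18082 = -18084)
Y(s) = 6 (Y(s) = 35 - 29 = 6)
(19081/1019 + Y(-17)/23172)/m - 35852/S(36) = (19081/1019 + 6/23172)/(-18084) - 35852/213 = (19081*(1/1019) + 6*(1/23172))*(-1/18084) - 35852*1/213 = (19081/1019 + 1/3862)*(-1/18084) - 35852/213 = (73691841/3935378)*(-1/18084) - 35852/213 = -24563947/23722458584 - 35852/213 = -850502817274279/5052883678392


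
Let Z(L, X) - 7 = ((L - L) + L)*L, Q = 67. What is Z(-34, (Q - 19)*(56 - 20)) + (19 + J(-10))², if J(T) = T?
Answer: 1244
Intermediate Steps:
Z(L, X) = 7 + L² (Z(L, X) = 7 + ((L - L) + L)*L = 7 + (0 + L)*L = 7 + L*L = 7 + L²)
Z(-34, (Q - 19)*(56 - 20)) + (19 + J(-10))² = (7 + (-34)²) + (19 - 10)² = (7 + 1156) + 9² = 1163 + 81 = 1244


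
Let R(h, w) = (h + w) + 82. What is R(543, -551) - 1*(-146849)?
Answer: 146923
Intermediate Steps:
R(h, w) = 82 + h + w
R(543, -551) - 1*(-146849) = (82 + 543 - 551) - 1*(-146849) = 74 + 146849 = 146923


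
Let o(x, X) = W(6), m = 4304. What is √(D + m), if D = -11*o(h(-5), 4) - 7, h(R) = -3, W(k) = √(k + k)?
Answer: √(4297 - 22*√3) ≈ 65.260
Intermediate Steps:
W(k) = √2*√k (W(k) = √(2*k) = √2*√k)
o(x, X) = 2*√3 (o(x, X) = √2*√6 = 2*√3)
D = -7 - 22*√3 (D = -22*√3 - 7 = -7 - 22*√3 ≈ -45.105)
√(D + m) = √((-7 - 22*√3) + 4304) = √(4297 - 22*√3)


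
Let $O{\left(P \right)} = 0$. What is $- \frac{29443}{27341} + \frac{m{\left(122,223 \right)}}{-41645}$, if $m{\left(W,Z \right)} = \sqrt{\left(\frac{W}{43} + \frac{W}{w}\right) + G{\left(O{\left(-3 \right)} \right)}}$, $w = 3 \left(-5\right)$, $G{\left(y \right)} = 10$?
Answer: $- \frac{29443}{27341} - \frac{\sqrt{1956930}}{26861025} \approx -1.0769$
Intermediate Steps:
$w = -15$
$m{\left(W,Z \right)} = \sqrt{10 - \frac{28 W}{645}}$ ($m{\left(W,Z \right)} = \sqrt{\left(\frac{W}{43} + \frac{W}{-15}\right) + 10} = \sqrt{\left(W \frac{1}{43} + W \left(- \frac{1}{15}\right)\right) + 10} = \sqrt{\left(\frac{W}{43} - \frac{W}{15}\right) + 10} = \sqrt{- \frac{28 W}{645} + 10} = \sqrt{10 - \frac{28 W}{645}}$)
$- \frac{29443}{27341} + \frac{m{\left(122,223 \right)}}{-41645} = - \frac{29443}{27341} + \frac{\frac{1}{645} \sqrt{4160250 - 2203320}}{-41645} = \left(-29443\right) \frac{1}{27341} + \frac{\sqrt{4160250 - 2203320}}{645} \left(- \frac{1}{41645}\right) = - \frac{29443}{27341} + \frac{\sqrt{1956930}}{645} \left(- \frac{1}{41645}\right) = - \frac{29443}{27341} - \frac{\sqrt{1956930}}{26861025}$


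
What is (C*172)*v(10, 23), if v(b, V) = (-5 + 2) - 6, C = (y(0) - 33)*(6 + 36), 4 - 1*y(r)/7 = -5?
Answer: -1950480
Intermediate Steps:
y(r) = 63 (y(r) = 28 - 7*(-5) = 28 + 35 = 63)
C = 1260 (C = (63 - 33)*(6 + 36) = 30*42 = 1260)
v(b, V) = -9 (v(b, V) = -3 - 6 = -9)
(C*172)*v(10, 23) = (1260*172)*(-9) = 216720*(-9) = -1950480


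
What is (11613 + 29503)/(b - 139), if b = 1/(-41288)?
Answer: -1697597408/5739033 ≈ -295.80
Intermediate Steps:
b = -1/41288 ≈ -2.4220e-5
(11613 + 29503)/(b - 139) = (11613 + 29503)/(-1/41288 - 139) = 41116/(-5739033/41288) = 41116*(-41288/5739033) = -1697597408/5739033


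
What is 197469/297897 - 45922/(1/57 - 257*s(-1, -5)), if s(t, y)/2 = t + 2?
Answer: 261848911077/2909162803 ≈ 90.008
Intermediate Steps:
s(t, y) = 4 + 2*t (s(t, y) = 2*(t + 2) = 2*(2 + t) = 4 + 2*t)
197469/297897 - 45922/(1/57 - 257*s(-1, -5)) = 197469/297897 - 45922/(1/57 - 257*(4 + 2*(-1))) = 197469*(1/297897) - 45922/(1/57 - 257*(4 - 2)) = 65823/99299 - 45922/(1/57 - 257*2) = 65823/99299 - 45922/(1/57 - 514) = 65823/99299 - 45922/(-29297/57) = 65823/99299 - 45922*(-57/29297) = 65823/99299 + 2617554/29297 = 261848911077/2909162803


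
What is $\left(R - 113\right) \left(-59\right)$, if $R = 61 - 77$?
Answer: $7611$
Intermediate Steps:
$R = -16$
$\left(R - 113\right) \left(-59\right) = \left(-16 - 113\right) \left(-59\right) = \left(-129\right) \left(-59\right) = 7611$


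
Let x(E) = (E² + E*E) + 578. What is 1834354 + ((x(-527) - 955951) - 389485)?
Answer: 1044954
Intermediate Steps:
x(E) = 578 + 2*E² (x(E) = (E² + E²) + 578 = 2*E² + 578 = 578 + 2*E²)
1834354 + ((x(-527) - 955951) - 389485) = 1834354 + (((578 + 2*(-527)²) - 955951) - 389485) = 1834354 + (((578 + 2*277729) - 955951) - 389485) = 1834354 + (((578 + 555458) - 955951) - 389485) = 1834354 + ((556036 - 955951) - 389485) = 1834354 + (-399915 - 389485) = 1834354 - 789400 = 1044954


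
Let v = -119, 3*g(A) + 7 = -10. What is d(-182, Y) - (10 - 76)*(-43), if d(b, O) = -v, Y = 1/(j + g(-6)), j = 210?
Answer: -2719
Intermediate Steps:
g(A) = -17/3 (g(A) = -7/3 + (1/3)*(-10) = -7/3 - 10/3 = -17/3)
Y = 3/613 (Y = 1/(210 - 17/3) = 1/(613/3) = 3/613 ≈ 0.0048940)
d(b, O) = 119 (d(b, O) = -1*(-119) = 119)
d(-182, Y) - (10 - 76)*(-43) = 119 - (10 - 76)*(-43) = 119 - (-66)*(-43) = 119 - 1*2838 = 119 - 2838 = -2719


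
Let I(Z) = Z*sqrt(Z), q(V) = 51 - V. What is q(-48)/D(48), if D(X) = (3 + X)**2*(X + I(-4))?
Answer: 33/42772 + 11*I/85544 ≈ 0.00077153 + 0.00012859*I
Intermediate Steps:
I(Z) = Z**(3/2)
D(X) = (3 + X)**2*(X - 8*I) (D(X) = (3 + X)**2*(X + (-4)**(3/2)) = (3 + X)**2*(X - 8*I))
q(-48)/D(48) = (51 - 1*(-48))/(((3 + 48)**2*(48 - 8*I))) = (51 + 48)/((51**2*(48 - 8*I))) = 99/((2601*(48 - 8*I))) = 99/(124848 - 20808*I) = 99*((124848 + 20808*I)/16019995968) = 11*(124848 + 20808*I)/1779999552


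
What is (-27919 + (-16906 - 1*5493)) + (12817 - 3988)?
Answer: -41489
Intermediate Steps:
(-27919 + (-16906 - 1*5493)) + (12817 - 3988) = (-27919 + (-16906 - 5493)) + 8829 = (-27919 - 22399) + 8829 = -50318 + 8829 = -41489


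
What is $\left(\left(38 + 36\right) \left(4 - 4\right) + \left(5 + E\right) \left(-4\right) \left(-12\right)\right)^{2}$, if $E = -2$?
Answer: $20736$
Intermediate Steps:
$\left(\left(38 + 36\right) \left(4 - 4\right) + \left(5 + E\right) \left(-4\right) \left(-12\right)\right)^{2} = \left(\left(38 + 36\right) \left(4 - 4\right) + \left(5 - 2\right) \left(-4\right) \left(-12\right)\right)^{2} = \left(74 \cdot 0 + 3 \left(-4\right) \left(-12\right)\right)^{2} = \left(0 - -144\right)^{2} = \left(0 + 144\right)^{2} = 144^{2} = 20736$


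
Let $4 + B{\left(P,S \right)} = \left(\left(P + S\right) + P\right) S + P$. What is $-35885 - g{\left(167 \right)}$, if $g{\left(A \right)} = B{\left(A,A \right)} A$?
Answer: $-14035495$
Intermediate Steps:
$B{\left(P,S \right)} = -4 + P + S \left(S + 2 P\right)$ ($B{\left(P,S \right)} = -4 + \left(\left(\left(P + S\right) + P\right) S + P\right) = -4 + \left(\left(S + 2 P\right) S + P\right) = -4 + \left(S \left(S + 2 P\right) + P\right) = -4 + \left(P + S \left(S + 2 P\right)\right) = -4 + P + S \left(S + 2 P\right)$)
$g{\left(A \right)} = A \left(-4 + A + 3 A^{2}\right)$ ($g{\left(A \right)} = \left(-4 + A + A^{2} + 2 A A\right) A = \left(-4 + A + A^{2} + 2 A^{2}\right) A = \left(-4 + A + 3 A^{2}\right) A = A \left(-4 + A + 3 A^{2}\right)$)
$-35885 - g{\left(167 \right)} = -35885 - 167 \left(-4 + 167 + 3 \cdot 167^{2}\right) = -35885 - 167 \left(-4 + 167 + 3 \cdot 27889\right) = -35885 - 167 \left(-4 + 167 + 83667\right) = -35885 - 167 \cdot 83830 = -35885 - 13999610 = -14035495$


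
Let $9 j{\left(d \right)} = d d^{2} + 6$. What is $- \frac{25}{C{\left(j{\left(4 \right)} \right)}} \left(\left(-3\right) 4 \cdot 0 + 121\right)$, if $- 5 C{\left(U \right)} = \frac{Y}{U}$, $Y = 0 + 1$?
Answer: $\frac{1058750}{9} \approx 1.1764 \cdot 10^{5}$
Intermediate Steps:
$Y = 1$
$j{\left(d \right)} = \frac{2}{3} + \frac{d^{3}}{9}$ ($j{\left(d \right)} = \frac{d d^{2} + 6}{9} = \frac{d^{3} + 6}{9} = \frac{6 + d^{3}}{9} = \frac{2}{3} + \frac{d^{3}}{9}$)
$C{\left(U \right)} = - \frac{1}{5 U}$ ($C{\left(U \right)} = - \frac{1 \frac{1}{U}}{5} = - \frac{1}{5 U}$)
$- \frac{25}{C{\left(j{\left(4 \right)} \right)}} \left(\left(-3\right) 4 \cdot 0 + 121\right) = - \frac{25}{\left(- \frac{1}{5}\right) \frac{1}{\frac{2}{3} + \frac{4^{3}}{9}}} \left(\left(-3\right) 4 \cdot 0 + 121\right) = - \frac{25}{\left(- \frac{1}{5}\right) \frac{1}{\frac{2}{3} + \frac{1}{9} \cdot 64}} \left(\left(-12\right) 0 + 121\right) = - \frac{25}{\left(- \frac{1}{5}\right) \frac{1}{\frac{2}{3} + \frac{64}{9}}} \left(0 + 121\right) = - \frac{25}{\left(- \frac{1}{5}\right) \frac{1}{\frac{70}{9}}} \cdot 121 = - \frac{25}{\left(- \frac{1}{5}\right) \frac{9}{70}} \cdot 121 = - \frac{25}{- \frac{9}{350}} \cdot 121 = \left(-25\right) \left(- \frac{350}{9}\right) 121 = \frac{8750}{9} \cdot 121 = \frac{1058750}{9}$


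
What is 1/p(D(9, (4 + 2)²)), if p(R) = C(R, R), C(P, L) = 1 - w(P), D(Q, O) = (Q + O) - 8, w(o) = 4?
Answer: -⅓ ≈ -0.33333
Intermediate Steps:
D(Q, O) = -8 + O + Q (D(Q, O) = (O + Q) - 8 = -8 + O + Q)
C(P, L) = -3 (C(P, L) = 1 - 1*4 = 1 - 4 = -3)
p(R) = -3
1/p(D(9, (4 + 2)²)) = 1/(-3) = -⅓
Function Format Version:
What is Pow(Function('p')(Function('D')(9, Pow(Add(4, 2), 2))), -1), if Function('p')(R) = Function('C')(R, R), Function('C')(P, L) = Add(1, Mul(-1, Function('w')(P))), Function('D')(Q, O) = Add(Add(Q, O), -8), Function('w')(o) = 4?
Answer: Rational(-1, 3) ≈ -0.33333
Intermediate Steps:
Function('D')(Q, O) = Add(-8, O, Q) (Function('D')(Q, O) = Add(Add(O, Q), -8) = Add(-8, O, Q))
Function('C')(P, L) = -3 (Function('C')(P, L) = Add(1, Mul(-1, 4)) = Add(1, -4) = -3)
Function('p')(R) = -3
Pow(Function('p')(Function('D')(9, Pow(Add(4, 2), 2))), -1) = Pow(-3, -1) = Rational(-1, 3)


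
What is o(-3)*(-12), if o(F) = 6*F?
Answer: 216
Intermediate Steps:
o(-3)*(-12) = (6*(-3))*(-12) = -18*(-12) = 216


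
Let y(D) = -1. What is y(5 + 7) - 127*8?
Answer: -1017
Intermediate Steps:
y(5 + 7) - 127*8 = -1 - 127*8 = -1 - 1016 = -1017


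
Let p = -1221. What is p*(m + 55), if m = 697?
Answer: -918192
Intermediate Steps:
p*(m + 55) = -1221*(697 + 55) = -1221*752 = -918192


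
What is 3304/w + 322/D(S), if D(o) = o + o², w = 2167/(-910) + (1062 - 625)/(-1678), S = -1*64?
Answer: -60537837223/48406752 ≈ -1250.6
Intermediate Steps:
S = -64
w = -1008474/381745 (w = 2167*(-1/910) + 437*(-1/1678) = -2167/910 - 437/1678 = -1008474/381745 ≈ -2.6417)
3304/w + 322/D(S) = 3304/(-1008474/381745) + 322/((-64*(1 - 64))) = 3304*(-381745/1008474) + 322/((-64*(-63))) = -630642740/504237 + 322/4032 = -630642740/504237 + 322*(1/4032) = -630642740/504237 + 23/288 = -60537837223/48406752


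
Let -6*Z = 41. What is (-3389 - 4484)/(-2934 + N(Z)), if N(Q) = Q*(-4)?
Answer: 23619/8720 ≈ 2.7086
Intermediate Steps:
Z = -41/6 (Z = -1/6*41 = -41/6 ≈ -6.8333)
N(Q) = -4*Q
(-3389 - 4484)/(-2934 + N(Z)) = (-3389 - 4484)/(-2934 - 4*(-41/6)) = -7873/(-2934 + 82/3) = -7873/(-8720/3) = -7873*(-3/8720) = 23619/8720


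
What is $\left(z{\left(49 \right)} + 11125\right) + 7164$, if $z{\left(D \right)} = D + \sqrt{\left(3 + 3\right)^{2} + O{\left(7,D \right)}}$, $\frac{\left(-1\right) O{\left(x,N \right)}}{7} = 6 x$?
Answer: $18338 + i \sqrt{258} \approx 18338.0 + 16.062 i$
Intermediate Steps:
$O{\left(x,N \right)} = - 42 x$ ($O{\left(x,N \right)} = - 7 \cdot 6 x = - 42 x$)
$z{\left(D \right)} = D + i \sqrt{258}$ ($z{\left(D \right)} = D + \sqrt{\left(3 + 3\right)^{2} - 294} = D + \sqrt{6^{2} - 294} = D + \sqrt{36 - 294} = D + \sqrt{-258} = D + i \sqrt{258}$)
$\left(z{\left(49 \right)} + 11125\right) + 7164 = \left(\left(49 + i \sqrt{258}\right) + 11125\right) + 7164 = \left(11174 + i \sqrt{258}\right) + 7164 = 18338 + i \sqrt{258}$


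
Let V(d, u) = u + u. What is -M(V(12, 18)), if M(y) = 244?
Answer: -244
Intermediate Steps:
V(d, u) = 2*u
-M(V(12, 18)) = -1*244 = -244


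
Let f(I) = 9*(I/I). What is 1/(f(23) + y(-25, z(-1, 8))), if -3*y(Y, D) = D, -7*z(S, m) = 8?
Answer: 21/197 ≈ 0.10660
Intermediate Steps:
z(S, m) = -8/7 (z(S, m) = -1/7*8 = -8/7)
y(Y, D) = -D/3
f(I) = 9 (f(I) = 9*1 = 9)
1/(f(23) + y(-25, z(-1, 8))) = 1/(9 - 1/3*(-8/7)) = 1/(9 + 8/21) = 1/(197/21) = 21/197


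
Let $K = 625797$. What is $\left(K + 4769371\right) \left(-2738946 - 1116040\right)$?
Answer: $-20798297107648$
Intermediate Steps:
$\left(K + 4769371\right) \left(-2738946 - 1116040\right) = \left(625797 + 4769371\right) \left(-2738946 - 1116040\right) = 5395168 \left(-3854986\right) = -20798297107648$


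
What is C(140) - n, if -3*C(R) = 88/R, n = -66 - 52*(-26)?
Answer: -135052/105 ≈ -1286.2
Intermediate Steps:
n = 1286 (n = -66 + 1352 = 1286)
C(R) = -88/(3*R)
C(140) - n = -88/3/140 - 1*1286 = -88/3*1/140 - 1286 = -22/105 - 1286 = -135052/105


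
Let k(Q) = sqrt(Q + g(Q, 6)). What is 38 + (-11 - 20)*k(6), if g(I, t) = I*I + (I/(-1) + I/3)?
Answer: 38 - 31*sqrt(38) ≈ -153.10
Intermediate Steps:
g(I, t) = I**2 - 2*I/3 (g(I, t) = I**2 + (I*(-1) + I*(1/3)) = I**2 + (-I + I/3) = I**2 - 2*I/3)
k(Q) = sqrt(Q + Q*(-2 + 3*Q)/3)
38 + (-11 - 20)*k(6) = 38 + (-11 - 20)*(sqrt(3)*sqrt(6*(1 + 3*6))/3) = 38 - 31*sqrt(3)*sqrt(6*(1 + 18))/3 = 38 - 31*sqrt(3)*sqrt(6*19)/3 = 38 - 31*sqrt(3)*sqrt(114)/3 = 38 - 31*sqrt(38)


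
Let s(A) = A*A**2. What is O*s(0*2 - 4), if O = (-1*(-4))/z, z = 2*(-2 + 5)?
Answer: -128/3 ≈ -42.667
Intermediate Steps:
s(A) = A**3
z = 6 (z = 2*3 = 6)
O = 2/3 (O = -1*(-4)/6 = 4*(1/6) = 2/3 ≈ 0.66667)
O*s(0*2 - 4) = 2*(0*2 - 4)**3/3 = 2*(0 - 4)**3/3 = (2/3)*(-4)**3 = (2/3)*(-64) = -128/3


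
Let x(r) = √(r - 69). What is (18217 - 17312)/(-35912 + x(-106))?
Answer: -32500360/1289671919 - 4525*I*√7/1289671919 ≈ -0.0252 - 9.283e-6*I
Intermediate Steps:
x(r) = √(-69 + r)
(18217 - 17312)/(-35912 + x(-106)) = (18217 - 17312)/(-35912 + √(-69 - 106)) = 905/(-35912 + √(-175)) = 905/(-35912 + 5*I*√7)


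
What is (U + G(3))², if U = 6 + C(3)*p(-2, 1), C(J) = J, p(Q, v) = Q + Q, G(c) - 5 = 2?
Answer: 1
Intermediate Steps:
G(c) = 7 (G(c) = 5 + 2 = 7)
p(Q, v) = 2*Q
U = -6 (U = 6 + 3*(2*(-2)) = 6 + 3*(-4) = 6 - 12 = -6)
(U + G(3))² = (-6 + 7)² = 1² = 1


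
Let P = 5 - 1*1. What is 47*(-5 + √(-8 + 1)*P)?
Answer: -235 + 188*I*√7 ≈ -235.0 + 497.4*I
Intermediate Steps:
P = 4 (P = 5 - 1 = 4)
47*(-5 + √(-8 + 1)*P) = 47*(-5 + √(-8 + 1)*4) = 47*(-5 + √(-7)*4) = 47*(-5 + (I*√7)*4) = 47*(-5 + 4*I*√7) = -235 + 188*I*√7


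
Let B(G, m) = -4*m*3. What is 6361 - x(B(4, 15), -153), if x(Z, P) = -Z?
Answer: 6181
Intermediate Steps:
B(G, m) = -12*m
6361 - x(B(4, 15), -153) = 6361 - (-1)*(-12*15) = 6361 - (-1)*(-180) = 6361 - 1*180 = 6361 - 180 = 6181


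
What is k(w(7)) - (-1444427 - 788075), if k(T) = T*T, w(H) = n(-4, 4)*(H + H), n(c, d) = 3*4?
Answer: 2260726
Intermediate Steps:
n(c, d) = 12
w(H) = 24*H (w(H) = 12*(H + H) = 12*(2*H) = 24*H)
k(T) = T²
k(w(7)) - (-1444427 - 788075) = (24*7)² - (-1444427 - 788075) = 168² - 1*(-2232502) = 28224 + 2232502 = 2260726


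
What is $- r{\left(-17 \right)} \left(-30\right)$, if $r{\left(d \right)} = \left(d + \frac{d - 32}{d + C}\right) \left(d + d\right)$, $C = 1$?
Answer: $\frac{56865}{4} \approx 14216.0$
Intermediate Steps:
$r{\left(d \right)} = 2 d \left(d + \frac{-32 + d}{1 + d}\right)$ ($r{\left(d \right)} = \left(d + \frac{d - 32}{d + 1}\right) \left(d + d\right) = \left(d + \frac{-32 + d}{1 + d}\right) 2 d = 2 d \left(d + \frac{-32 + d}{1 + d}\right)$)
$- r{\left(-17 \right)} \left(-30\right) = - 2 \left(-17\right) \frac{1}{1 - 17} \left(-32 + \left(-17\right)^{2} + 2 \left(-17\right)\right) \left(-30\right) = - 2 \left(-17\right) \frac{1}{-16} \left(-32 + 289 - 34\right) \left(-30\right) = - 2 \left(-17\right) \left(- \frac{1}{16}\right) 223 \left(-30\right) = - \frac{3791 \left(-30\right)}{8} = \left(-1\right) \left(- \frac{56865}{4}\right) = \frac{56865}{4}$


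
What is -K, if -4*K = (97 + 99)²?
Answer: 9604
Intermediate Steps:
K = -9604 (K = -(97 + 99)²/4 = -¼*196² = -¼*38416 = -9604)
-K = -1*(-9604) = 9604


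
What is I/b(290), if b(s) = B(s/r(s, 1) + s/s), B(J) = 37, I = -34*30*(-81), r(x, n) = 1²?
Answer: 82620/37 ≈ 2233.0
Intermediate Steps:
r(x, n) = 1
I = 82620 (I = -1020*(-81) = 82620)
b(s) = 37
I/b(290) = 82620/37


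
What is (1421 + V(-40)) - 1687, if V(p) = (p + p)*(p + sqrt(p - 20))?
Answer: 2934 - 160*I*sqrt(15) ≈ 2934.0 - 619.68*I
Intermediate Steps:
V(p) = 2*p*(p + sqrt(-20 + p)) (V(p) = (2*p)*(p + sqrt(-20 + p)) = 2*p*(p + sqrt(-20 + p)))
(1421 + V(-40)) - 1687 = (1421 + 2*(-40)*(-40 + sqrt(-20 - 40))) - 1687 = (1421 + 2*(-40)*(-40 + sqrt(-60))) - 1687 = (1421 + 2*(-40)*(-40 + 2*I*sqrt(15))) - 1687 = (1421 + (3200 - 160*I*sqrt(15))) - 1687 = (4621 - 160*I*sqrt(15)) - 1687 = 2934 - 160*I*sqrt(15)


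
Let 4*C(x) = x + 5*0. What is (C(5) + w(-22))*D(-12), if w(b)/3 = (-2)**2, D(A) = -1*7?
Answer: -371/4 ≈ -92.750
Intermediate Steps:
D(A) = -7
w(b) = 12 (w(b) = 3*(-2)**2 = 3*4 = 12)
C(x) = x/4 (C(x) = (x + 5*0)/4 = (x + 0)/4 = x/4)
(C(5) + w(-22))*D(-12) = ((1/4)*5 + 12)*(-7) = (5/4 + 12)*(-7) = (53/4)*(-7) = -371/4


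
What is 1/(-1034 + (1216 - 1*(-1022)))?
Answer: 1/1204 ≈ 0.00083056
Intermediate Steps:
1/(-1034 + (1216 - 1*(-1022))) = 1/(-1034 + (1216 + 1022)) = 1/(-1034 + 2238) = 1/1204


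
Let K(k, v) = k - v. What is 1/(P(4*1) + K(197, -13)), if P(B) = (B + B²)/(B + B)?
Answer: 2/425 ≈ 0.0047059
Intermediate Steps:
P(B) = (B + B²)/(2*B) (P(B) = (B + B²)/((2*B)) = (B + B²)*(1/(2*B)) = (B + B²)/(2*B))
1/(P(4*1) + K(197, -13)) = 1/((½ + (4*1)/2) + (197 - 1*(-13))) = 1/((½ + (½)*4) + (197 + 13)) = 1/((½ + 2) + 210) = 1/(5/2 + 210) = 1/(425/2) = 2/425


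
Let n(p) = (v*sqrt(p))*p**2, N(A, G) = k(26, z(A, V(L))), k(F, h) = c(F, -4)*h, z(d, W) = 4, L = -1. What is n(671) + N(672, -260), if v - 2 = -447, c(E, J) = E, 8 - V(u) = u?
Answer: 104 - 200357245*sqrt(671) ≈ -5.1900e+9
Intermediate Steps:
V(u) = 8 - u
v = -445 (v = 2 - 447 = -445)
k(F, h) = F*h
N(A, G) = 104 (N(A, G) = 26*4 = 104)
n(p) = -445*p**(5/2) (n(p) = (-445*sqrt(p))*p**2 = -445*p**(5/2))
n(671) + N(672, -260) = -200357245*sqrt(671) + 104 = 104 - 200357245*sqrt(671)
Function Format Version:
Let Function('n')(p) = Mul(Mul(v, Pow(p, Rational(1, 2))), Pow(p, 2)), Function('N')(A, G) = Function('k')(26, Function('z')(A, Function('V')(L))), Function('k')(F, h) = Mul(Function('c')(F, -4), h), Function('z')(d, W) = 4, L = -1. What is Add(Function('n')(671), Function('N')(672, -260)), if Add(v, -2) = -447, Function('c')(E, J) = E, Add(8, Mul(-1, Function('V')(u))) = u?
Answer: Add(104, Mul(-200357245, Pow(671, Rational(1, 2)))) ≈ -5.1900e+9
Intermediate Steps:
Function('V')(u) = Add(8, Mul(-1, u))
v = -445 (v = Add(2, -447) = -445)
Function('k')(F, h) = Mul(F, h)
Function('N')(A, G) = 104 (Function('N')(A, G) = Mul(26, 4) = 104)
Function('n')(p) = Mul(-445, Pow(p, Rational(5, 2))) (Function('n')(p) = Mul(Mul(-445, Pow(p, Rational(1, 2))), Pow(p, 2)) = Mul(-445, Pow(p, Rational(5, 2))))
Add(Function('n')(671), Function('N')(672, -260)) = Add(Mul(-445, Pow(671, Rational(5, 2))), 104) = Add(Mul(-445, Mul(450241, Pow(671, Rational(1, 2)))), 104) = Add(Mul(-200357245, Pow(671, Rational(1, 2))), 104) = Add(104, Mul(-200357245, Pow(671, Rational(1, 2))))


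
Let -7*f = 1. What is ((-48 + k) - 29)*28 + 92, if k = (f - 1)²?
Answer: -14192/7 ≈ -2027.4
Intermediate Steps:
f = -⅐ (f = -⅐*1 = -⅐ ≈ -0.14286)
k = 64/49 (k = (-⅐ - 1)² = (-8/7)² = 64/49 ≈ 1.3061)
((-48 + k) - 29)*28 + 92 = ((-48 + 64/49) - 29)*28 + 92 = (-2288/49 - 29)*28 + 92 = -3709/49*28 + 92 = -14836/7 + 92 = -14192/7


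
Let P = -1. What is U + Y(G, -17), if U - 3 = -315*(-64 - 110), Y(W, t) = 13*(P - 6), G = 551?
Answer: 54722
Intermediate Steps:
Y(W, t) = -91 (Y(W, t) = 13*(-1 - 6) = 13*(-7) = -91)
U = 54813 (U = 3 - 315*(-64 - 110) = 3 - 315*(-174) = 3 + 54810 = 54813)
U + Y(G, -17) = 54813 - 91 = 54722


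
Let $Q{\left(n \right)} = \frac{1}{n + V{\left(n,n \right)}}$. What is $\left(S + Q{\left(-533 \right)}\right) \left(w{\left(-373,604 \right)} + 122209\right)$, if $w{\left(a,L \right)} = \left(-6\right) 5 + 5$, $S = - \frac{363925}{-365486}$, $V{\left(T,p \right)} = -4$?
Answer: $\frac{3972247434996}{32710997} \approx 1.2143 \cdot 10^{5}$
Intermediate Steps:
$S = \frac{363925}{365486}$ ($S = \left(-363925\right) \left(- \frac{1}{365486}\right) = \frac{363925}{365486} \approx 0.99573$)
$Q{\left(n \right)} = \frac{1}{-4 + n}$ ($Q{\left(n \right)} = \frac{1}{n - 4} = \frac{1}{-4 + n}$)
$w{\left(a,L \right)} = -25$ ($w{\left(a,L \right)} = -30 + 5 = -25$)
$\left(S + Q{\left(-533 \right)}\right) \left(w{\left(-373,604 \right)} + 122209\right) = \left(\frac{363925}{365486} + \frac{1}{-4 - 533}\right) \left(-25 + 122209\right) = \left(\frac{363925}{365486} + \frac{1}{-537}\right) 122184 = \left(\frac{363925}{365486} - \frac{1}{537}\right) 122184 = \frac{195062239}{196265982} \cdot 122184 = \frac{3972247434996}{32710997}$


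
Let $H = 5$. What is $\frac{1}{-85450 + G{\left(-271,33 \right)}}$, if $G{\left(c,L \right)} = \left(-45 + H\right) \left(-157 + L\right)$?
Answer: $- \frac{1}{80490} \approx -1.2424 \cdot 10^{-5}$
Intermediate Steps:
$G{\left(c,L \right)} = 6280 - 40 L$ ($G{\left(c,L \right)} = \left(-45 + 5\right) \left(-157 + L\right) = - 40 \left(-157 + L\right) = 6280 - 40 L$)
$\frac{1}{-85450 + G{\left(-271,33 \right)}} = \frac{1}{-85450 + \left(6280 - 1320\right)} = \frac{1}{-85450 + 4960} = \frac{1}{-80490} = - \frac{1}{80490}$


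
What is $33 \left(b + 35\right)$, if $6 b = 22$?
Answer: $1276$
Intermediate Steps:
$b = \frac{11}{3}$ ($b = \frac{1}{6} \cdot 22 = \frac{11}{3} \approx 3.6667$)
$33 \left(b + 35\right) = 33 \left(\frac{11}{3} + 35\right) = 33 \cdot \frac{116}{3} = 1276$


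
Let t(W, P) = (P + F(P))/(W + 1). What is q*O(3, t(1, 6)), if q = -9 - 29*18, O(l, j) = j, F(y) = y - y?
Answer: -1593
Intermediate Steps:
F(y) = 0
t(W, P) = P/(1 + W) (t(W, P) = (P + 0)/(W + 1) = P/(1 + W))
q = -531 (q = -9 - 522 = -531)
q*O(3, t(1, 6)) = -3186/(1 + 1) = -3186/2 = -531*3 = -1593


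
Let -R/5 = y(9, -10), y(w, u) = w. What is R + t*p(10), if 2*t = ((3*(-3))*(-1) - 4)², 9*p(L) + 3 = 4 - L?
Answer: -115/2 ≈ -57.500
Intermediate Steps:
R = -45 (R = -5*9 = -45)
p(L) = ⅑ - L/9 (p(L) = -⅓ + (4 - L)/9 = -⅓ + (4/9 - L/9) = ⅑ - L/9)
t = 25/2 (t = ((3*(-3))*(-1) - 4)²/2 = (-9*(-1) - 4)²/2 = (9 - 4)²/2 = (½)*5² = (½)*25 = 25/2 ≈ 12.500)
R + t*p(10) = -45 + 25*(⅑ - ⅑*10)/2 = -45 + 25*(⅑ - 10/9)/2 = -45 + (25/2)*(-1) = -45 - 25/2 = -115/2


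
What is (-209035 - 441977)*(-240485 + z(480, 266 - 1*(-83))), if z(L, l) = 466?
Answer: 156255249228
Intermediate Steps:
(-209035 - 441977)*(-240485 + z(480, 266 - 1*(-83))) = (-209035 - 441977)*(-240485 + 466) = -651012*(-240019) = 156255249228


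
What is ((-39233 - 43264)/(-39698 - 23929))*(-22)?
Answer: -604978/21209 ≈ -28.525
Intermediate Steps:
((-39233 - 43264)/(-39698 - 23929))*(-22) = -82497/(-63627)*(-22) = -82497*(-1/63627)*(-22) = (27499/21209)*(-22) = -604978/21209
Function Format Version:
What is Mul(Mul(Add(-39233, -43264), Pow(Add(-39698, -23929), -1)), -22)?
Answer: Rational(-604978, 21209) ≈ -28.525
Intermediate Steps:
Mul(Mul(Add(-39233, -43264), Pow(Add(-39698, -23929), -1)), -22) = Mul(Mul(-82497, Pow(-63627, -1)), -22) = Mul(Mul(-82497, Rational(-1, 63627)), -22) = Mul(Rational(27499, 21209), -22) = Rational(-604978, 21209)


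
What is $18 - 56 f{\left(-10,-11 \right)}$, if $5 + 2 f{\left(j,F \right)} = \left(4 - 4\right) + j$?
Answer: $438$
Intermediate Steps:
$f{\left(j,F \right)} = - \frac{5}{2} + \frac{j}{2}$ ($f{\left(j,F \right)} = - \frac{5}{2} + \frac{\left(4 - 4\right) + j}{2} = - \frac{5}{2} + \frac{0 + j}{2} = - \frac{5}{2} + \frac{j}{2}$)
$18 - 56 f{\left(-10,-11 \right)} = 18 - 56 \left(- \frac{5}{2} + \frac{1}{2} \left(-10\right)\right) = 18 - 56 \left(- \frac{5}{2} - 5\right) = 18 - -420 = 18 + 420 = 438$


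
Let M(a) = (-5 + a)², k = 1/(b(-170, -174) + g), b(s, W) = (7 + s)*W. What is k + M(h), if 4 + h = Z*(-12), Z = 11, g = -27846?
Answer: 10258597/516 ≈ 19881.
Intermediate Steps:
b(s, W) = W*(7 + s)
h = -136 (h = -4 + 11*(-12) = -4 - 132 = -136)
k = 1/516 (k = 1/(-174*(7 - 170) - 27846) = 1/(-174*(-163) - 27846) = 1/(28362 - 27846) = 1/516 ≈ 0.0019380)
k + M(h) = 1/516 + (-5 - 136)² = 1/516 + (-141)² = 1/516 + 19881 = 10258597/516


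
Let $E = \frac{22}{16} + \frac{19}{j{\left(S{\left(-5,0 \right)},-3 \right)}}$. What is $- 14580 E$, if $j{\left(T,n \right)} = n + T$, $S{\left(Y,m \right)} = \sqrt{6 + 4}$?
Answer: $- \frac{1702215}{2} - 277020 \sqrt{10} \approx -1.7271 \cdot 10^{6}$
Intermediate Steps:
$S{\left(Y,m \right)} = \sqrt{10}$
$j{\left(T,n \right)} = T + n$
$E = \frac{11}{8} + \frac{19}{-3 + \sqrt{10}}$ ($E = \frac{22}{16} + \frac{19}{\sqrt{10} - 3} = 22 \cdot \frac{1}{16} + \frac{19}{-3 + \sqrt{10}} = \frac{11}{8} + \frac{19}{-3 + \sqrt{10}} \approx 118.46$)
$- 14580 E = - 14580 \left(\frac{467}{8} + 19 \sqrt{10}\right) = - \frac{1702215}{2} - 277020 \sqrt{10}$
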